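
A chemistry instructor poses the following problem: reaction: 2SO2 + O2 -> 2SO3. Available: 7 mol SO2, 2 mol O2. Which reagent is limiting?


Mole ratio available / coefficient:
  SO2: 7/2 = 3.500
  O2: 2/1 = 2.000
Smaller ratio is limiting.

O2


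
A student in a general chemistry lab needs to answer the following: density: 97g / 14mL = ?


ρ = mass/volume
= 97/14
= 6.929 g/mL

6.929 g/mL


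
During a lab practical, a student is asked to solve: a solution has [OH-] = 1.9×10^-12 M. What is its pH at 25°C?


pOH = -log10([OH-]) = -log10(1.9×10^-12)
= 12 - log10(1.9) = 11.72
pH = 14 - pOH = 14 - 11.72 = 2.28

2.28


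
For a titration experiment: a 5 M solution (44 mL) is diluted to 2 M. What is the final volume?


C1V1 = C2V2
5 × 44 = 2 × V2
V2 = 220/2 = 110.0 mL

110.0 mL


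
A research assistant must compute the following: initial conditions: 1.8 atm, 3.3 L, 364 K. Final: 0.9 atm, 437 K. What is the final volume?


P1V1/T1 = P2V2/T2
V2 = P1V1T2/(T1P2)
= 1.8×3.3×437/(364×0.9)
= 7.924 L

7.924 L


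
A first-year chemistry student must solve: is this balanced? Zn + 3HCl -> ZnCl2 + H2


Equation: Zn + 3HCl -> ZnCl2 + H2
Check atoms: Cl: 3≠2, H: 3≠2, Zn: 1=1
Not balanced

No, not balanced


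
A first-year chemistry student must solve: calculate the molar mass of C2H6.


M(C2H6) = 2×12.01 + 6×1.008
= 24.02 + 6.05
= 30.07 g/mol

30.07 g/mol


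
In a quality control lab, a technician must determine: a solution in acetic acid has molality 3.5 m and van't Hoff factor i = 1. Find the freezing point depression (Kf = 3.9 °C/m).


ΔTf = Kf × m × i
= 3.9 × 3.5 × 1
= 13.65 °C

13.65 °C


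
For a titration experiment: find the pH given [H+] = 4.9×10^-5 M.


pH = -log10([H+]) = -log10(4.9×10^-5)
= 5 - log10(4.9)
= 5 - 0.69
= 4.31

4.31


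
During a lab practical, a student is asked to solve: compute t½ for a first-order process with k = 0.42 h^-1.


t½ = ln2/k = 0.693147/(0.42 h^-1)
= 1.650 h

1.650 h


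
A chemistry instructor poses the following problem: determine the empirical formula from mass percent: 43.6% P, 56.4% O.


Assume 100 g sample. Moles of each element:
  P: 43.6/30.97 = 1.408 mol
  O: 56.4/16.0 = 3.525 mol
Divide by smallest (1.408):
  P: 1.408/1.408 = 1.0
  O: 3.525/1.408 = 2.5
Multiply all ratios by 2 to obtain whole numbers.
Empirical formula: P2O5

P2O5


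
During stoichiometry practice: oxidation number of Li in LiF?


Group 1 metal: +1
Oxidation number: +1

+1


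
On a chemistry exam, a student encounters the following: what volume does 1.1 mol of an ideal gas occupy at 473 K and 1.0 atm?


PV = nRT  (R = 0.08206 L·atm/(mol·K))
V = nRT/P = 1.1×0.08206×473/1.0
= 42.696 L

42.696 L


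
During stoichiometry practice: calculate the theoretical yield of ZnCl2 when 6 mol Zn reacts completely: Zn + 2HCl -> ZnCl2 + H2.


Mole ratio ZnCl2:Zn = 1:1
n(ZnCl2) = 6 × 1/1 = 6.000 mol
mass = 6.000 × 136.28 = 817.68 g

817.68 g


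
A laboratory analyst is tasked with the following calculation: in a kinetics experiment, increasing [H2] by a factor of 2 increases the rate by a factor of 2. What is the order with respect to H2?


rate ∝ [H2]^n
2^n = 2 → n = 1
Order in H2: 1

1


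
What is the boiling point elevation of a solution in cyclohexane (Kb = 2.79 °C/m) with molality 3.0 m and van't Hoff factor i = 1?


ΔTb = Kb × m × i
= 2.79 × 3.0 × 1
= 8.37 °C

8.37 °C


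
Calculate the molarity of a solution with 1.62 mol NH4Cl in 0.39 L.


M = n/V = 1.62/0.39 = 4.154 mol/L

4.154 M


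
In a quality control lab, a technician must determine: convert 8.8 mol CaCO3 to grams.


M(CaCO3) = 100.09 g/mol
mass = n × M = 8.8 × 100.09 = 880.79 g

880.79 g


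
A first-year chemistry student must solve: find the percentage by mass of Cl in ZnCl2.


M(ZnCl2) = 1×65.38 + 2×35.45 = 136.28 g/mol
Mass of Cl = 2 × 35.45 = 70.90 g/mol
% Cl = 70.90/136.28 × 100 = 52.03%

52.03%


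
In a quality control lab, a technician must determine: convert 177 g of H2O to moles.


M(H2O) = 18.02 g/mol
n = mass/M = 177/18.02 = 9.8224 mol

9.8224 mol


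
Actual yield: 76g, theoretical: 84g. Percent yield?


% yield = actual/theoretical × 100
= 76/84 × 100
= 90.48%

90.48%


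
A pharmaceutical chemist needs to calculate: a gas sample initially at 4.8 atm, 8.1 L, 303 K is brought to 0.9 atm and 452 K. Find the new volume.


P1V1/T1 = P2V2/T2
V2 = P1V1T2/(T1P2)
= 4.8×8.1×452/(303×0.9)
= 64.444 L

64.444 L


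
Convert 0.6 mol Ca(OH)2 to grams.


M(Ca(OH)2) = 74.1 g/mol
mass = n × M = 0.6 × 74.1 = 44.46 g

44.46 g


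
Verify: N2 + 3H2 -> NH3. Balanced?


Equation: N2 + 3H2 -> NH3
Check atoms: H: 6≠3, N: 2≠1
Not balanced

No, not balanced


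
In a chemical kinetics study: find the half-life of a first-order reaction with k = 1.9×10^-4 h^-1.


t½ = ln2/k = 0.693147/(1.9×10^-4 h^-1)
= 3648 h

3648 h


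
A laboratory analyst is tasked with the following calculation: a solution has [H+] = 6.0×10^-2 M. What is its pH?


pH = -log10([H+]) = -log10(6.0×10^-2)
= 2 - log10(6.0)
= 2 - 0.78
= 1.22

1.22


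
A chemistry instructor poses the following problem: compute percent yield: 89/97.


% yield = actual/theoretical × 100
= 89/97 × 100
= 91.75%

91.75%


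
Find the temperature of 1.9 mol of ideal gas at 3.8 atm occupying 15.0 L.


PV = nRT  (R = 0.08206 L·atm/(mol·K))
T = PV/(nR) = 3.8×15.0/(1.9×0.08206)
= 57.00/0.155914
= 365.59 K

365.59 K


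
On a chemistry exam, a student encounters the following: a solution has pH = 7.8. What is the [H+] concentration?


[H+] = 10^(-pH) = 10^(-7.8)
= 1.58×10^-8 M

1.58×10^-8 M


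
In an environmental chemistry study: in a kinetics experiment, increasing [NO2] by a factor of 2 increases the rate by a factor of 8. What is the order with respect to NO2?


rate ∝ [NO2]^n
2^n = 8 → n = 3
Order in NO2: 3

3


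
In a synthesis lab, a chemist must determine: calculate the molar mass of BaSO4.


M(BaSO4) = 1×137.33 + 1×32.07 + 4×16.0
= 137.33 + 32.07 + 64.0
= 233.4 g/mol

233.4 g/mol


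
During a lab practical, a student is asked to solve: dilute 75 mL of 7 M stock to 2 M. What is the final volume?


C1V1 = C2V2
7 × 75 = 2 × V2
V2 = 525/2 = 262.5 mL

262.5 mL


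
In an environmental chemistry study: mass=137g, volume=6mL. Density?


ρ = mass/volume
= 137/6
= 22.833 g/mL

22.833 g/mL


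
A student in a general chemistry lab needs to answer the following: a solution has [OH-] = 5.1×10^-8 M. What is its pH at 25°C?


pOH = -log10([OH-]) = -log10(5.1×10^-8)
= 8 - log10(5.1) = 7.29
pH = 14 - pOH = 14 - 7.29 = 6.71

6.71


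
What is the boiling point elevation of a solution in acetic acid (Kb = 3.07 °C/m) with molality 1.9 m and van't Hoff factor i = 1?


ΔTb = Kb × m × i
= 3.07 × 1.9 × 1
= 5.833 °C

5.833 °C


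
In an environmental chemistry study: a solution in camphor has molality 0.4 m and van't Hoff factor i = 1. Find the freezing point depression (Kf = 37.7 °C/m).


ΔTf = Kf × m × i
= 37.7 × 0.4 × 1
= 15.08 °C

15.08 °C


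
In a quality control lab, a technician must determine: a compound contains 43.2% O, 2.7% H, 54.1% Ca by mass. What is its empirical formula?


Assume 100 g sample. Moles of each element:
  O: 43.2/16.0 = 2.7 mol
  H: 2.7/1.008 = 2.679 mol
  Ca: 54.1/40.08 = 1.35 mol
Divide by smallest (1.35):
  O: 2.7/1.35 = 2.0
  H: 2.679/1.35 = 1.98
  Ca: 1.35/1.35 = 1.0
Empirical formula: CaO2H2

CaO2H2


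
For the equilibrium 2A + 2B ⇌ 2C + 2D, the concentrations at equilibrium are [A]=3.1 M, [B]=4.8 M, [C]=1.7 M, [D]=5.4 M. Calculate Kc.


Kc = [C]^2[D]^2/([A]^2[B]^2)
= (1.7^2 × 5.4^2)/(3.1^2 × 4.8^2)
= 84.2724/221.4144
= 0.3806

0.3806


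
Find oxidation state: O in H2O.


O is usually -2
Oxidation number: -2

-2


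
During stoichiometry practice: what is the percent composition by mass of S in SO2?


M(SO2) = 1×32.07 + 2×16.0 = 64.07 g/mol
Mass of S = 1 × 32.07 = 32.07 g/mol
% S = 32.07/64.07 × 100 = 50.05%

50.05%


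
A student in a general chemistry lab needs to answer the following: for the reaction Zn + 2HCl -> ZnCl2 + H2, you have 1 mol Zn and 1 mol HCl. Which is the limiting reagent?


Mole ratio available / coefficient:
  Zn: 1/1 = 1.000
  HCl: 1/2 = 0.500
Smaller ratio is limiting.

HCl


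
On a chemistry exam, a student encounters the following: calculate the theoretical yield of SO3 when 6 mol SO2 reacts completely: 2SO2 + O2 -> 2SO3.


Mole ratio SO3:SO2 = 2:2
n(SO3) = 6 × 2/2 = 6.000 mol
mass = 6.000 × 80.07 = 480.42 g

480.42 g


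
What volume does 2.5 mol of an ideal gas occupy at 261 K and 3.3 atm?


PV = nRT  (R = 0.08206 L·atm/(mol·K))
V = nRT/P = 2.5×0.08206×261/3.3
= 16.226 L

16.226 L


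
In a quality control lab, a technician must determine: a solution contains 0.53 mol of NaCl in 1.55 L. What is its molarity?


M = n/V = 0.53/1.55 = 0.342 mol/L

0.342 M


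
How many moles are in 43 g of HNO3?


M(HNO3) = 63.02 g/mol
n = mass/M = 43/63.02 = 0.6823 mol

0.6823 mol


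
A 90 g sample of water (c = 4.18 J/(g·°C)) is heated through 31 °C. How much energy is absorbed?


q = mcΔT = 90 × 4.18 × 31
= 11662.20 J

11662.20 J


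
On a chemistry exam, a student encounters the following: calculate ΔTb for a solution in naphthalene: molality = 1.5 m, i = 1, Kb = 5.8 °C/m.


ΔTb = Kb × m × i
= 5.8 × 1.5 × 1
= 8.7 °C

8.7 °C


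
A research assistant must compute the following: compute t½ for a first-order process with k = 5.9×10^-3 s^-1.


t½ = ln2/k = 0.693147/(5.9×10^-3 s^-1)
= 117.5 s

117.5 s


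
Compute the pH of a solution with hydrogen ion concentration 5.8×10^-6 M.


pH = -log10([H+]) = -log10(5.8×10^-6)
= 6 - log10(5.8)
= 6 - 0.76
= 5.24

5.24


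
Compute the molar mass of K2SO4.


M(K2SO4) = 2×39.1 + 1×32.07 + 4×16.0
= 78.2 + 32.07 + 64.0
= 174.27 g/mol

174.27 g/mol


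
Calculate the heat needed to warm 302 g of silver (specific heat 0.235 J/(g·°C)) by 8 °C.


q = mcΔT = 302 × 0.235 × 8
= 567.76 J

567.76 J


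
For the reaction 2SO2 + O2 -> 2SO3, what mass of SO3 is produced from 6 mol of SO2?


Mole ratio SO3:SO2 = 2:2
n(SO3) = 6 × 2/2 = 6.000 mol
mass = 6.000 × 80.07 = 480.42 g

480.42 g


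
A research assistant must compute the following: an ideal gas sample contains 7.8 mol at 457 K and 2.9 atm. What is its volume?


PV = nRT  (R = 0.08206 L·atm/(mol·K))
V = nRT/P = 7.8×0.08206×457/2.9
= 100.866 L

100.866 L


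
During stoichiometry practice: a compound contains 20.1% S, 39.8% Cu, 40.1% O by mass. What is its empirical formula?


Assume 100 g sample. Moles of each element:
  S: 20.1/32.07 = 0.627 mol
  Cu: 39.8/63.55 = 0.626 mol
  O: 40.1/16.0 = 2.506 mol
Divide by smallest (0.626):
  S: 0.627/0.626 = 1.0
  Cu: 0.626/0.626 = 1.0
  O: 2.506/0.626 = 4.0
Empirical formula: CuSO4

CuSO4


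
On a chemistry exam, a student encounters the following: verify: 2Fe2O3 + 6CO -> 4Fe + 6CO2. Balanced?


Equation: 2Fe2O3 + 6CO -> 4Fe + 6CO2
Check atoms: C: 6=6, Fe: 4=4, O: 12=12
Balanced

Yes, balanced


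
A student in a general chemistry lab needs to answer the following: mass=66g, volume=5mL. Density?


ρ = mass/volume
= 66/5
= 13.2 g/mL

13.2 g/mL


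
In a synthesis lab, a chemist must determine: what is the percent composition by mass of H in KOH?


M(KOH) = 1×39.1 + 1×16.0 + 1×1.008 = 56.108 g/mol
Mass of H = 1 × 1.008 = 1.008 g/mol
% H = 1.008/56.108 × 100 = 1.80%

1.80%


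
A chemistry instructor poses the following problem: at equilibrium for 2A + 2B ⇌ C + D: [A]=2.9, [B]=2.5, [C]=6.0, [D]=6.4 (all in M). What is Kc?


Kc = [C][D]/([A]^2[B]^2)
= (6.0^1 × 6.4^1)/(2.9^2 × 2.5^2)
= 38.4/52.5625
= 0.7306

0.7306


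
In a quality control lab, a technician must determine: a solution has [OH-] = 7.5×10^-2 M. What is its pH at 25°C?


pOH = -log10([OH-]) = -log10(7.5×10^-2)
= 2 - log10(7.5) = 1.12
pH = 14 - pOH = 14 - 1.12 = 12.88

12.88


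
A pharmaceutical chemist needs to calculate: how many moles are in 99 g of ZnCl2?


M(ZnCl2) = 136.28 g/mol
n = mass/M = 99/136.28 = 0.7264 mol

0.7264 mol


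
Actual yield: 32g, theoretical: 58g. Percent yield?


% yield = actual/theoretical × 100
= 32/58 × 100
= 55.17%

55.17%


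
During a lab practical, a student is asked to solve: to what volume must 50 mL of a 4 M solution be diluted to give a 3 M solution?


C1V1 = C2V2
4 × 50 = 3 × V2
V2 = 200/3 = 66.67 mL

66.67 mL


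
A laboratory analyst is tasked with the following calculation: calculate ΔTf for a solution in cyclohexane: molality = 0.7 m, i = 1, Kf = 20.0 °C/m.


ΔTf = Kf × m × i
= 20.0 × 0.7 × 1
= 14.0 °C

14.0 °C


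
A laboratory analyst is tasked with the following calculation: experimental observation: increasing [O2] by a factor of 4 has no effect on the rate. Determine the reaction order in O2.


rate ∝ [O2]^n
rate ∝ [O2]^0
Order in O2: 0

0


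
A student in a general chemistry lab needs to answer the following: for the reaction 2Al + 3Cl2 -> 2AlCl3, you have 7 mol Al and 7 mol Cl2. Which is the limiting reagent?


Mole ratio available / coefficient:
  Al: 7/2 = 3.500
  Cl2: 7/3 = 2.333
Smaller ratio is limiting.

Cl2


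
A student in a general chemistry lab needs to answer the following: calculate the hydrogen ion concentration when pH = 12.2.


[H+] = 10^(-pH) = 10^(-12.2)
= 6.31×10^-13 M

6.31×10^-13 M


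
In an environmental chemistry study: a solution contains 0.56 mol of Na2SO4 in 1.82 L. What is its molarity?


M = n/V = 0.56/1.82 = 0.308 mol/L

0.308 M


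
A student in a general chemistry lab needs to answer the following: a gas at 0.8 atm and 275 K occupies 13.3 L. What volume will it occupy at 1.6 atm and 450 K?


P1V1/T1 = P2V2/T2
V2 = P1V1T2/(T1P2)
= 0.8×13.3×450/(275×1.6)
= 10.882 L

10.882 L


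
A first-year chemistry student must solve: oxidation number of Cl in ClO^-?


x + (-2) = -1, so x = +1
Oxidation number: +1

+1


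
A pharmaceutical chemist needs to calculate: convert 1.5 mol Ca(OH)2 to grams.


M(Ca(OH)2) = 74.1 g/mol
mass = n × M = 1.5 × 74.1 = 111.15 g

111.15 g


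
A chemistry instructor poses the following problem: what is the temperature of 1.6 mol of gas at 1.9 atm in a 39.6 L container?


PV = nRT  (R = 0.08206 L·atm/(mol·K))
T = PV/(nR) = 1.9×39.6/(1.6×0.08206)
= 75.24/0.131296
= 573.06 K

573.06 K


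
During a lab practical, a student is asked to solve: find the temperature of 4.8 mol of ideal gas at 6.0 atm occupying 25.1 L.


PV = nRT  (R = 0.08206 L·atm/(mol·K))
T = PV/(nR) = 6.0×25.1/(4.8×0.08206)
= 150.60/0.393888
= 382.34 K

382.34 K


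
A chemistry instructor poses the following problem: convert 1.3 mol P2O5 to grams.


M(P2O5) = 141.94 g/mol
mass = n × M = 1.3 × 141.94 = 184.52 g

184.52 g


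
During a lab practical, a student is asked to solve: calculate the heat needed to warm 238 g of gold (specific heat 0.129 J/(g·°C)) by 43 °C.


q = mcΔT = 238 × 0.129 × 43
= 1320.19 J

1320.19 J


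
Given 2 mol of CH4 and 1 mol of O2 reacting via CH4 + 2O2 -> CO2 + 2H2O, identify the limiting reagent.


Mole ratio available / coefficient:
  CH4: 2/1 = 2.000
  O2: 1/2 = 0.500
Smaller ratio is limiting.

O2


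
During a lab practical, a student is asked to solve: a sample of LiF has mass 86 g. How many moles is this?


M(LiF) = 25.94 g/mol
n = mass/M = 86/25.94 = 3.3153 mol

3.3153 mol


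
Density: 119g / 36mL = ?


ρ = mass/volume
= 119/36
= 3.306 g/mL

3.306 g/mL


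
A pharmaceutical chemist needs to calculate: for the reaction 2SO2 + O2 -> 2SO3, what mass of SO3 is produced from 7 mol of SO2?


Mole ratio SO3:SO2 = 2:2
n(SO3) = 7 × 2/2 = 7.000 mol
mass = 7.000 × 80.07 = 560.49 g

560.49 g


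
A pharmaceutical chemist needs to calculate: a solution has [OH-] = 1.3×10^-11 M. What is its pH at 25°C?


pOH = -log10([OH-]) = -log10(1.3×10^-11)
= 11 - log10(1.3) = 10.89
pH = 14 - pOH = 14 - 10.89 = 3.11

3.11


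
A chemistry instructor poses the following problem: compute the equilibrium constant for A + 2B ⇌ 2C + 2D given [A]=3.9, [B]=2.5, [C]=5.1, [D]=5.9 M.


Kc = [C]^2[D]^2/([A][B]^2)
= (5.1^2 × 5.9^2)/(3.9^1 × 2.5^2)
= 905.4081/24.375
= 37.14

37.14


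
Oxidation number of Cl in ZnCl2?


halide: -1
Oxidation number: -1

-1


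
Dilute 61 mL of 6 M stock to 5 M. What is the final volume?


C1V1 = C2V2
6 × 61 = 5 × V2
V2 = 366/5 = 73.2 mL

73.2 mL


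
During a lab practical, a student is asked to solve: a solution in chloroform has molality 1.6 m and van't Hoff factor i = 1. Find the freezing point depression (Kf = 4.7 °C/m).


ΔTf = Kf × m × i
= 4.7 × 1.6 × 1
= 7.52 °C

7.52 °C


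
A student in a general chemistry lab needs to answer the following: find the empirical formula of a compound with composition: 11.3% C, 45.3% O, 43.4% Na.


Assume 100 g sample. Moles of each element:
  C: 11.3/12.01 = 0.941 mol
  O: 45.3/16.0 = 2.831 mol
  Na: 43.4/22.99 = 1.888 mol
Divide by smallest (0.941):
  C: 0.941/0.941 = 1.0
  O: 2.831/0.941 = 3.01
  Na: 1.888/0.941 = 2.01
Empirical formula: Na2CO3

Na2CO3


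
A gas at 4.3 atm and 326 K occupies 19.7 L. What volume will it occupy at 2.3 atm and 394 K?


P1V1/T1 = P2V2/T2
V2 = P1V1T2/(T1P2)
= 4.3×19.7×394/(326×2.3)
= 44.513 L

44.513 L


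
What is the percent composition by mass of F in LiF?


M(LiF) = 1×6.94 + 1×19.0 = 25.94 g/mol
Mass of F = 1 × 19.0 = 19.00 g/mol
% F = 19.00/25.94 × 100 = 73.25%

73.25%


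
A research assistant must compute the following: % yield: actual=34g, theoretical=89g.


% yield = actual/theoretical × 100
= 34/89 × 100
= 38.2%

38.2%


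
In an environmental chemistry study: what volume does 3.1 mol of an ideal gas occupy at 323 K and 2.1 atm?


PV = nRT  (R = 0.08206 L·atm/(mol·K))
V = nRT/P = 3.1×0.08206×323/2.1
= 39.127 L

39.127 L


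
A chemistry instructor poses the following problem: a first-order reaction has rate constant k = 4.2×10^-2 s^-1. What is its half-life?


t½ = ln2/k = 0.693147/(4.2×10^-2 s^-1)
= 16.50 s

16.50 s


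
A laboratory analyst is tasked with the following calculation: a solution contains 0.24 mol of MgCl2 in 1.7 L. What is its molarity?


M = n/V = 0.24/1.7 = 0.141 mol/L

0.141 M


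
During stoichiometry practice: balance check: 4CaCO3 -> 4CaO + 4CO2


Equation: 4CaCO3 -> 4CaO + 4CO2
Check atoms: C: 4=4, Ca: 4=4, O: 12=12
Balanced

Yes, balanced


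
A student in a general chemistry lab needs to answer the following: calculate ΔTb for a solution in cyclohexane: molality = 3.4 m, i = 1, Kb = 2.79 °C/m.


ΔTb = Kb × m × i
= 2.79 × 3.4 × 1
= 9.486 °C

9.486 °C


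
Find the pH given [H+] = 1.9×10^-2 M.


pH = -log10([H+]) = -log10(1.9×10^-2)
= 2 - log10(1.9)
= 2 - 0.28
= 1.72

1.72


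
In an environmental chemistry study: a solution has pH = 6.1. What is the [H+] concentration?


[H+] = 10^(-pH) = 10^(-6.1)
= 7.94×10^-7 M

7.94×10^-7 M


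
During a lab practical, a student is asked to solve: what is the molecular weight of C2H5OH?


M(C2H5OH) = 2×12.01 + 6×1.008 + 1×16.0
= 24.02 + 6.05 + 16.0
= 46.07 g/mol

46.07 g/mol


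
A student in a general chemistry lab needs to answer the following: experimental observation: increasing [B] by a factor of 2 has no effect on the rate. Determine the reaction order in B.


rate ∝ [B]^n
rate ∝ [B]^0
Order in B: 0

0


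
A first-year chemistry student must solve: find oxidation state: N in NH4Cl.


x + 4(+1) + (-1) = 0, so x = -3
Oxidation number: -3

-3


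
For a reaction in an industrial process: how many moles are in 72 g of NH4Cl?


M(NH4Cl) = 53.49 g/mol
n = mass/M = 72/53.49 = 1.346 mol

1.346 mol


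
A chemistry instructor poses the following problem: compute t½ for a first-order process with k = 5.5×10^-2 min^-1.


t½ = ln2/k = 0.693147/(5.5×10^-2 min^-1)
= 12.60 min

12.60 min


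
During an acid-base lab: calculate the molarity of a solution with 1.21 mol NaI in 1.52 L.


M = n/V = 1.21/1.52 = 0.796 mol/L

0.796 M


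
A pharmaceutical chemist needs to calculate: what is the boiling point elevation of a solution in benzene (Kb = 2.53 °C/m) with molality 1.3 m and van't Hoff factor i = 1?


ΔTb = Kb × m × i
= 2.53 × 1.3 × 1
= 3.289 °C

3.289 °C


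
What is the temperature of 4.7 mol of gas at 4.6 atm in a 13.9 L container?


PV = nRT  (R = 0.08206 L·atm/(mol·K))
T = PV/(nR) = 4.6×13.9/(4.7×0.08206)
= 63.94/0.385682
= 165.78 K

165.78 K


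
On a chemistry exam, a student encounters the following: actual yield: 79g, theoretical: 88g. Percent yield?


% yield = actual/theoretical × 100
= 79/88 × 100
= 89.77%

89.77%


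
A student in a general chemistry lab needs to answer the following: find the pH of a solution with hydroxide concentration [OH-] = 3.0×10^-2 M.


pOH = -log10([OH-]) = -log10(3.0×10^-2)
= 2 - log10(3.0) = 1.52
pH = 14 - pOH = 14 - 1.52 = 12.48

12.48


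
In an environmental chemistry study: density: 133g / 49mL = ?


ρ = mass/volume
= 133/49
= 2.714 g/mL

2.714 g/mL


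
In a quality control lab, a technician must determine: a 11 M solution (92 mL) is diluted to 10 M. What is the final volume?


C1V1 = C2V2
11 × 92 = 10 × V2
V2 = 1012/10 = 101.2 mL

101.2 mL


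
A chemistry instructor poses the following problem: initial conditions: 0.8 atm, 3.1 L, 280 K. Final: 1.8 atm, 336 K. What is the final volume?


P1V1/T1 = P2V2/T2
V2 = P1V1T2/(T1P2)
= 0.8×3.1×336/(280×1.8)
= 1.653 L

1.653 L


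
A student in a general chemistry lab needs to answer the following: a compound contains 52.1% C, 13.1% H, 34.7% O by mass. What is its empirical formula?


Assume 100 g sample. Moles of each element:
  C: 52.1/12.01 = 4.338 mol
  H: 13.1/1.008 = 12.996 mol
  O: 34.7/16.0 = 2.169 mol
Divide by smallest (2.169):
  C: 4.338/2.169 = 2.0
  H: 12.996/2.169 = 5.99
  O: 2.169/2.169 = 1.0
Empirical formula: C2H6O

C2H6O


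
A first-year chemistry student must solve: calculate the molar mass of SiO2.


M(SiO2) = 1×28.09 + 2×16.0
= 28.09 + 32.0
= 60.09 g/mol

60.09 g/mol


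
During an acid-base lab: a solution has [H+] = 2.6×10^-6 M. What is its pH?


pH = -log10([H+]) = -log10(2.6×10^-6)
= 6 - log10(2.6)
= 6 - 0.41
= 5.59

5.59


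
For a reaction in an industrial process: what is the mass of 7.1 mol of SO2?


M(SO2) = 64.07 g/mol
mass = n × M = 7.1 × 64.07 = 454.90 g

454.90 g


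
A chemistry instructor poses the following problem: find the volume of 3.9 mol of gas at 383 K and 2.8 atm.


PV = nRT  (R = 0.08206 L·atm/(mol·K))
V = nRT/P = 3.9×0.08206×383/2.8
= 43.776 L

43.776 L


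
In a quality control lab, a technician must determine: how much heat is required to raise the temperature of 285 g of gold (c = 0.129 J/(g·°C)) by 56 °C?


q = mcΔT = 285 × 0.129 × 56
= 2058.84 J

2058.84 J


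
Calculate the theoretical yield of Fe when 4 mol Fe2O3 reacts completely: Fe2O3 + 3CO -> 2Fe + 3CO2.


Mole ratio Fe:Fe2O3 = 2:1
n(Fe) = 4 × 2/1 = 8.000 mol
mass = 8.000 × 55.85 = 446.8 g

446.8 g


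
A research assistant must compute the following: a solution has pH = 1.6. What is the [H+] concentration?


[H+] = 10^(-pH) = 10^(-1.6)
= 2.51×10^-2 M

2.51×10^-2 M


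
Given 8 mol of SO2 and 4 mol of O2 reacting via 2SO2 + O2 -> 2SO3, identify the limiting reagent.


Mole ratio available / coefficient:
  SO2: 8/2 = 4.000
  O2: 4/1 = 4.000
Smaller ratio is limiting.

neither (stoichiometric); SO2 and O2 are fully consumed


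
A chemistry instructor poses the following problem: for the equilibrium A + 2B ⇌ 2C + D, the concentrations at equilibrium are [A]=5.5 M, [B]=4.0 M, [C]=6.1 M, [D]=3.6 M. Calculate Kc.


Kc = [C]^2[D]/([A][B]^2)
= (6.1^2 × 3.6^1)/(5.5^1 × 4.0^2)
= 133.956/88
= 1.522

1.522


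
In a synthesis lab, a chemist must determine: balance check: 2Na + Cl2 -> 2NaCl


Equation: 2Na + Cl2 -> 2NaCl
Check atoms: Cl: 2=2, Na: 2=2
Balanced

Yes, balanced


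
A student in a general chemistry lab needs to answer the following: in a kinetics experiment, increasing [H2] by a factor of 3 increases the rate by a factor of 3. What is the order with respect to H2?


rate ∝ [H2]^n
3^n = 3 → n = 1
Order in H2: 1

1


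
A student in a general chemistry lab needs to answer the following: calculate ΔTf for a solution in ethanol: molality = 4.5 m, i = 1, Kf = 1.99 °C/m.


ΔTf = Kf × m × i
= 1.99 × 4.5 × 1
= 8.955 °C

8.955 °C


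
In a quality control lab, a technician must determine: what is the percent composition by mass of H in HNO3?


M(HNO3) = 1×1.008 + 1×14.01 + 3×16.0 = 63.018 g/mol
Mass of H = 1 × 1.008 = 1.008 g/mol
% H = 1.008/63.018 × 100 = 1.60%

1.60%


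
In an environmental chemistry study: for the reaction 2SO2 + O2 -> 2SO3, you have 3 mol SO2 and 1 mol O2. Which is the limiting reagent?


Mole ratio available / coefficient:
  SO2: 3/2 = 1.500
  O2: 1/1 = 1.000
Smaller ratio is limiting.

O2


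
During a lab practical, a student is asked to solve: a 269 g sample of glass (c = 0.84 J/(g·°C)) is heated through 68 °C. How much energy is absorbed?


q = mcΔT = 269 × 0.84 × 68
= 15365.28 J

15365.28 J


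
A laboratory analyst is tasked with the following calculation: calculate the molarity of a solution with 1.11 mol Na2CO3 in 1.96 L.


M = n/V = 1.11/1.96 = 0.566 mol/L

0.566 M


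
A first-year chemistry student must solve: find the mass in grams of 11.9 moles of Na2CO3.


M(Na2CO3) = 105.99 g/mol
mass = n × M = 11.9 × 105.99 = 1261.28 g

1261.28 g


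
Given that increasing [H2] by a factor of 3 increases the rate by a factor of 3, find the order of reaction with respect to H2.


rate ∝ [H2]^n
3^n = 3 → n = 1
Order in H2: 1

1


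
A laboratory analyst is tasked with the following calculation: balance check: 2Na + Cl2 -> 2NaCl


Equation: 2Na + Cl2 -> 2NaCl
Check atoms: Cl: 2=2, Na: 2=2
Balanced

Yes, balanced


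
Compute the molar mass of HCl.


M(HCl) = 1×1.008 + 1×35.45
= 1.01 + 35.45
= 36.46 g/mol

36.46 g/mol


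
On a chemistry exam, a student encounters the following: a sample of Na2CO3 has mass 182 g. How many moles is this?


M(Na2CO3) = 105.99 g/mol
n = mass/M = 182/105.99 = 1.7171 mol

1.7171 mol


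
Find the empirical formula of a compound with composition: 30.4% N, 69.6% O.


Assume 100 g sample. Moles of each element:
  N: 30.4/14.01 = 2.17 mol
  O: 69.6/16.0 = 4.35 mol
Divide by smallest (2.17):
  N: 2.17/2.17 = 1.0
  O: 4.35/2.17 = 2.0
Empirical formula: NO2

NO2


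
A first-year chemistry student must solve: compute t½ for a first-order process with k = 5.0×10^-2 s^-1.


t½ = ln2/k = 0.693147/(5.0×10^-2 s^-1)
= 13.86 s

13.86 s


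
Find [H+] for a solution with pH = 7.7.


[H+] = 10^(-pH) = 10^(-7.7)
= 2.0×10^-8 M

2.0×10^-8 M


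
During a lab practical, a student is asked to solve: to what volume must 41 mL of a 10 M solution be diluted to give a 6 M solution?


C1V1 = C2V2
10 × 41 = 6 × V2
V2 = 410/6 = 68.33 mL

68.33 mL


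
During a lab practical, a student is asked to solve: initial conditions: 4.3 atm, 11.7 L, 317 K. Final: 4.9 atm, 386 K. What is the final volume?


P1V1/T1 = P2V2/T2
V2 = P1V1T2/(T1P2)
= 4.3×11.7×386/(317×4.9)
= 12.502 L

12.502 L


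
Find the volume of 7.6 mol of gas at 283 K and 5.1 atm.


PV = nRT  (R = 0.08206 L·atm/(mol·K))
V = nRT/P = 7.6×0.08206×283/5.1
= 34.607 L

34.607 L


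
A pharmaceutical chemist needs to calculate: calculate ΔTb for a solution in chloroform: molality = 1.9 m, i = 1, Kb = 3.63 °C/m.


ΔTb = Kb × m × i
= 3.63 × 1.9 × 1
= 6.897 °C

6.897 °C


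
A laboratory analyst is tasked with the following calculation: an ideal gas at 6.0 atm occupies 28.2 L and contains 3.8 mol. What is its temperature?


PV = nRT  (R = 0.08206 L·atm/(mol·K))
T = PV/(nR) = 6.0×28.2/(3.8×0.08206)
= 169.20/0.311828
= 542.61 K

542.61 K


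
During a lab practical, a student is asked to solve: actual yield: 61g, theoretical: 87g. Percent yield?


% yield = actual/theoretical × 100
= 61/87 × 100
= 70.11%

70.11%


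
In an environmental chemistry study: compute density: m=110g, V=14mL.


ρ = mass/volume
= 110/14
= 7.857 g/mL

7.857 g/mL


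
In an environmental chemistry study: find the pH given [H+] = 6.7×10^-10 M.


pH = -log10([H+]) = -log10(6.7×10^-10)
= 10 - log10(6.7)
= 10 - 0.83
= 9.17

9.17


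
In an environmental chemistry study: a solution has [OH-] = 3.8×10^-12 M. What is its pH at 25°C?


pOH = -log10([OH-]) = -log10(3.8×10^-12)
= 12 - log10(3.8) = 11.42
pH = 14 - pOH = 14 - 11.42 = 2.58

2.58


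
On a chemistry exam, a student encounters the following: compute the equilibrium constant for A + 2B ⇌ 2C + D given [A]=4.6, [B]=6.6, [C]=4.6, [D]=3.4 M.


Kc = [C]^2[D]/([A][B]^2)
= (4.6^2 × 3.4^1)/(4.6^1 × 6.6^2)
= 71.944/200.376
= 0.3590

0.3590


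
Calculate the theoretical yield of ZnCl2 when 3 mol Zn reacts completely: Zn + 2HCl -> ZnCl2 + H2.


Mole ratio ZnCl2:Zn = 1:1
n(ZnCl2) = 3 × 1/1 = 3.000 mol
mass = 3.000 × 136.28 = 408.84 g

408.84 g


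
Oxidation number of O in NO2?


O is usually -2
Oxidation number: -2

-2


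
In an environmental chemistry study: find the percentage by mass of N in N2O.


M(N2O) = 2×14.01 + 1×16.0 = 44.02 g/mol
Mass of N = 2 × 14.01 = 28.02 g/mol
% N = 28.02/44.02 × 100 = 63.65%

63.65%


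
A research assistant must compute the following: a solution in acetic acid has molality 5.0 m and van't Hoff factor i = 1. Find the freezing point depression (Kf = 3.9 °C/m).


ΔTf = Kf × m × i
= 3.9 × 5.0 × 1
= 19.5 °C

19.5 °C


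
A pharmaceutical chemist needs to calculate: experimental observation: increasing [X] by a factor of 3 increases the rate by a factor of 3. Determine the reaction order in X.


rate ∝ [X]^n
3^n = 3 → n = 1
Order in X: 1

1


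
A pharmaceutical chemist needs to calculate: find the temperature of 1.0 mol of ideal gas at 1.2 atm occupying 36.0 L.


PV = nRT  (R = 0.08206 L·atm/(mol·K))
T = PV/(nR) = 1.2×36.0/(1.0×0.08206)
= 43.20/0.082060
= 526.44 K

526.44 K


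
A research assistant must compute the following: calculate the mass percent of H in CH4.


M(CH4) = 1×12.01 + 4×1.008 = 16.042 g/mol
Mass of H = 4 × 1.008 = 4.032 g/mol
% H = 4.032/16.042 × 100 = 25.13%

25.13%


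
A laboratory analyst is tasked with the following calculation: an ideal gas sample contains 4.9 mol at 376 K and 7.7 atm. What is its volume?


PV = nRT  (R = 0.08206 L·atm/(mol·K))
V = nRT/P = 4.9×0.08206×376/7.7
= 19.635 L

19.635 L


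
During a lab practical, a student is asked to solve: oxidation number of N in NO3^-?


x + 3(-2) = -1, so x = +5
Oxidation number: +5

+5


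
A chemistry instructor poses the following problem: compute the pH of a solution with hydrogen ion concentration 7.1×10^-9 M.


pH = -log10([H+]) = -log10(7.1×10^-9)
= 9 - log10(7.1)
= 9 - 0.85
= 8.15

8.15


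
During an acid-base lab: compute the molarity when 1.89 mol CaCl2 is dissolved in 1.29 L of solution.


M = n/V = 1.89/1.29 = 1.465 mol/L

1.465 M


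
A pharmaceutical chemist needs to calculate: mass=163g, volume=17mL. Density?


ρ = mass/volume
= 163/17
= 9.588 g/mL

9.588 g/mL


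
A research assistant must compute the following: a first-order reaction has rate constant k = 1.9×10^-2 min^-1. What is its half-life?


t½ = ln2/k = 0.693147/(1.9×10^-2 min^-1)
= 36.48 min

36.48 min


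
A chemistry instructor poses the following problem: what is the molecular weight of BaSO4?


M(BaSO4) = 1×137.33 + 1×32.07 + 4×16.0
= 137.33 + 32.07 + 64.0
= 233.4 g/mol

233.4 g/mol


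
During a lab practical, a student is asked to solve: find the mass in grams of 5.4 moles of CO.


M(CO) = 28.01 g/mol
mass = n × M = 5.4 × 28.01 = 151.25 g

151.25 g


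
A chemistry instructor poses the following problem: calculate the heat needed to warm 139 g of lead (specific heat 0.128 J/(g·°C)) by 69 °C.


q = mcΔT = 139 × 0.128 × 69
= 1227.65 J

1227.65 J


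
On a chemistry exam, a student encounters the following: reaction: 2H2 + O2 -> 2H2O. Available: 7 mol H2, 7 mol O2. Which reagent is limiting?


Mole ratio available / coefficient:
  H2: 7/2 = 3.500
  O2: 7/1 = 7.000
Smaller ratio is limiting.

H2


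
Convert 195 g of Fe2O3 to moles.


M(Fe2O3) = 159.7 g/mol
n = mass/M = 195/159.7 = 1.221 mol

1.221 mol


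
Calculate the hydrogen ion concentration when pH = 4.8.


[H+] = 10^(-pH) = 10^(-4.8)
= 1.58×10^-5 M

1.58×10^-5 M


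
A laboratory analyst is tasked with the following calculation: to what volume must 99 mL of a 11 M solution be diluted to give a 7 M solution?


C1V1 = C2V2
11 × 99 = 7 × V2
V2 = 1089/7 = 155.57 mL

155.57 mL


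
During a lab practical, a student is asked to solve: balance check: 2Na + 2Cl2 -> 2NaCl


Equation: 2Na + 2Cl2 -> 2NaCl
Check atoms: Cl: 4≠2, Na: 2=2
Not balanced

No, not balanced


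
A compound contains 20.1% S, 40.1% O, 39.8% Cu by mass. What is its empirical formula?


Assume 100 g sample. Moles of each element:
  S: 20.1/32.07 = 0.627 mol
  O: 40.1/16.0 = 2.506 mol
  Cu: 39.8/63.55 = 0.626 mol
Divide by smallest (0.626):
  S: 0.627/0.626 = 1.0
  O: 2.506/0.626 = 4.0
  Cu: 0.626/0.626 = 1.0
Empirical formula: CuSO4

CuSO4


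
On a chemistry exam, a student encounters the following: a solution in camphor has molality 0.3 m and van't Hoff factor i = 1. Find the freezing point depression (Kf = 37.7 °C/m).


ΔTf = Kf × m × i
= 37.7 × 0.3 × 1
= 11.31 °C

11.31 °C


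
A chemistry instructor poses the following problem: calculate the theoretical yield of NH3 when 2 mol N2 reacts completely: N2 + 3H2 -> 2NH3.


Mole ratio NH3:N2 = 2:1
n(NH3) = 2 × 2/1 = 4.000 mol
mass = 4.000 × 17.03 = 68.12 g

68.12 g


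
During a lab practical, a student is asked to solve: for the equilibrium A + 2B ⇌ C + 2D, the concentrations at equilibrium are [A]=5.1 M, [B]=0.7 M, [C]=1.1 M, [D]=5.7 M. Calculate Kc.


Kc = [C][D]^2/([A][B]^2)
= (1.1^1 × 5.7^2)/(5.1^1 × 0.7^2)
= 35.739/2.499
= 14.30

14.30


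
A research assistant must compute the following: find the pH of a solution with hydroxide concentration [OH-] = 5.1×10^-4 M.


pOH = -log10([OH-]) = -log10(5.1×10^-4)
= 4 - log10(5.1) = 3.29
pH = 14 - pOH = 14 - 3.29 = 10.71

10.71


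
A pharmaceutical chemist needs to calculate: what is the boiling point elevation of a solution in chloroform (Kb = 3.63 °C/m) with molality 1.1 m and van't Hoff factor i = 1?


ΔTb = Kb × m × i
= 3.63 × 1.1 × 1
= 3.993 °C

3.993 °C


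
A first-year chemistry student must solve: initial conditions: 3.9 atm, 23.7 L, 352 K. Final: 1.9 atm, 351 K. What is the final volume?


P1V1/T1 = P2V2/T2
V2 = P1V1T2/(T1P2)
= 3.9×23.7×351/(352×1.9)
= 48.509 L

48.509 L


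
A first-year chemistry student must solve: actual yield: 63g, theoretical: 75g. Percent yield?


% yield = actual/theoretical × 100
= 63/75 × 100
= 84.0%

84.0%


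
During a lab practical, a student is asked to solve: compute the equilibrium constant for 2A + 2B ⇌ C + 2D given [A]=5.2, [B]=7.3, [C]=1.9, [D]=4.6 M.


Kc = [C][D]^2/([A]^2[B]^2)
= (1.9^1 × 4.6^2)/(5.2^2 × 7.3^2)
= 40.204/1440.9616
= 0.02790

0.02790


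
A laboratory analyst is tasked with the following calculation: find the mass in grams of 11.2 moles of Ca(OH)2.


M(Ca(OH)2) = 74.1 g/mol
mass = n × M = 11.2 × 74.1 = 829.92 g

829.92 g


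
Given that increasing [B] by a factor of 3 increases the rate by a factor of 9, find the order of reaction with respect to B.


rate ∝ [B]^n
3^n = 9 → n = 2
Order in B: 2

2


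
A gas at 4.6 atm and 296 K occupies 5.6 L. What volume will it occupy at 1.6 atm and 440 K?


P1V1/T1 = P2V2/T2
V2 = P1V1T2/(T1P2)
= 4.6×5.6×440/(296×1.6)
= 23.932 L

23.932 L


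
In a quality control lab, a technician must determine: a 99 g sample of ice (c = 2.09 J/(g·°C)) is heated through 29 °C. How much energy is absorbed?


q = mcΔT = 99 × 2.09 × 29
= 6000.39 J

6000.39 J


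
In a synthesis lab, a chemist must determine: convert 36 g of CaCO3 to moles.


M(CaCO3) = 100.09 g/mol
n = mass/M = 36/100.09 = 0.3597 mol

0.3597 mol


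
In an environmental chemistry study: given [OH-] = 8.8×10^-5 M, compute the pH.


pOH = -log10([OH-]) = -log10(8.8×10^-5)
= 5 - log10(8.8) = 4.06
pH = 14 - pOH = 14 - 4.06 = 9.94

9.94


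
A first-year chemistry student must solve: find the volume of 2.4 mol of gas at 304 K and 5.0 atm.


PV = nRT  (R = 0.08206 L·atm/(mol·K))
V = nRT/P = 2.4×0.08206×304/5.0
= 11.974 L

11.974 L


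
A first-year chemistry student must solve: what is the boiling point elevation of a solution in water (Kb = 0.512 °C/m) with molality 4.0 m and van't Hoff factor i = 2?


ΔTb = Kb × m × i
= 0.512 × 4.0 × 2
= 4.096 °C

4.096 °C


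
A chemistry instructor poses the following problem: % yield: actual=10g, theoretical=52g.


% yield = actual/theoretical × 100
= 10/52 × 100
= 19.23%

19.23%


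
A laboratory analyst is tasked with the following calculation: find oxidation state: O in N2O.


O is usually -2
Oxidation number: -2

-2


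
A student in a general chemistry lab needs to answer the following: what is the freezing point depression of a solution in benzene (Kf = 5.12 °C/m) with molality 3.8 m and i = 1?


ΔTf = Kf × m × i
= 5.12 × 3.8 × 1
= 19.456 °C

19.456 °C


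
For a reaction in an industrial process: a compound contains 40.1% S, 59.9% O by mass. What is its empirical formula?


Assume 100 g sample. Moles of each element:
  S: 40.1/32.07 = 1.25 mol
  O: 59.9/16.0 = 3.744 mol
Divide by smallest (1.25):
  S: 1.25/1.25 = 1.0
  O: 3.744/1.25 = 3.0
Empirical formula: SO3

SO3


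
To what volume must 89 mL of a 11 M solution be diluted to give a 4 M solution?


C1V1 = C2V2
11 × 89 = 4 × V2
V2 = 979/4 = 244.75 mL

244.75 mL


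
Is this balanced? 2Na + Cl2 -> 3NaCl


Equation: 2Na + Cl2 -> 3NaCl
Check atoms: Cl: 2≠3, Na: 2≠3
Not balanced

No, not balanced


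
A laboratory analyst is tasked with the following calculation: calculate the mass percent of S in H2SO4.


M(H2SO4) = 2×1.008 + 1×32.07 + 4×16.0 = 98.086 g/mol
Mass of S = 1 × 32.07 = 32.07 g/mol
% S = 32.07/98.086 × 100 = 32.70%

32.70%


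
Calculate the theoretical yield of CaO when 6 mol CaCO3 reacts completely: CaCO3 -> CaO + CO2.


Mole ratio CaO:CaCO3 = 1:1
n(CaO) = 6 × 1/1 = 6.000 mol
mass = 6.000 × 56.08 = 336.48 g

336.48 g


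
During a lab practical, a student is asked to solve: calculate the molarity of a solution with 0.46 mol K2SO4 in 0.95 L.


M = n/V = 0.46/0.95 = 0.484 mol/L

0.484 M


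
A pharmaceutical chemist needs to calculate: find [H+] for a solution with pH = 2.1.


[H+] = 10^(-pH) = 10^(-2.1)
= 7.94×10^-3 M

7.94×10^-3 M


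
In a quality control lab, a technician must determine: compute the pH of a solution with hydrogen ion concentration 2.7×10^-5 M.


pH = -log10([H+]) = -log10(2.7×10^-5)
= 5 - log10(2.7)
= 5 - 0.43
= 4.57

4.57


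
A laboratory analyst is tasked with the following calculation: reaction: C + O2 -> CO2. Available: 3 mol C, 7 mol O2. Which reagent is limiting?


Mole ratio available / coefficient:
  C: 3/1 = 3.000
  O2: 7/1 = 7.000
Smaller ratio is limiting.

C
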